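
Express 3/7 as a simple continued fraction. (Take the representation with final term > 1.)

3 = 0*7 + 3
7 = 2*3 + 1
3 = 3*1 + 0  (stop)
So 3/7 = [0; 2, 3].

[0; 2, 3]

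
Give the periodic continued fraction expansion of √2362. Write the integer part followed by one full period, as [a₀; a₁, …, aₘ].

[48; 1, 1, 1, 1, 96]

a₀ = ⌊√2362⌋ = 48.
With m₀=0, d₀=1 and mₖ₊₁ = dₖaₖ − mₖ, dₖ₊₁ = (n − mₖ₊₁²)/dₖ, aₖ₊₁ = ⌊(a₀+mₖ₊₁)/dₖ₊₁⌋:
  k=1: m=48, d=58, a=1
  k=2: m=10, d=39, a=1
  k=3: m=29, d=39, a=1
  k=4: m=10, d=58, a=1
  k=5: m=48, d=1, a=96
d=1 and a=2a₀=96 at k=5, so the next step gives (m, d) = (48, 58) again — its k=1 value — and the period has length 5.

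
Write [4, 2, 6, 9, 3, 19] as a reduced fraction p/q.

Using pₖ = aₖpₖ₋₁ + pₖ₋₂ and qₖ = aₖqₖ₋₁ + qₖ₋₂:
  k=0: a=4, p=4, q=1
  k=1: a=2, p=9, q=2
  k=2: a=6, p=58, q=13
  k=3: a=9, p=531, q=119
  k=4: a=3, p=1651, q=370
  k=5: a=19, p=31900, q=7149

31900/7149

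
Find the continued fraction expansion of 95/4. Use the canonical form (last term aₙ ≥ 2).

95 = 23×4 + 3
4 = 1×3 + 1
3 = 3×1 + 0  (stop)
So 95/4 = [23; 1, 3].

[23; 1, 3]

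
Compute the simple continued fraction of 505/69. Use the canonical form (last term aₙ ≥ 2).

505 = 7*69 + 22
69 = 3*22 + 3
22 = 7*3 + 1
3 = 3*1 + 0  (stop)
So 505/69 = [7; 3, 7, 3].

[7; 3, 7, 3]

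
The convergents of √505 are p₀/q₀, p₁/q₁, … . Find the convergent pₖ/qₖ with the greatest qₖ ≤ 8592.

√505 = [22; 2, 8, 2, 44, …] (period length 4).
Convergents:
  p_0/q_0 = 22/1
  p_1/q_1 = 45/2
  p_2/q_2 = 382/17
  p_3/q_3 = 809/36
  p_4/q_4 = 35978/1601
  p_5/q_5 = 72765/3238
  p_6/q_6 = 618098/27505
q_5 = 3238 ≤ 8592 < 27505 = q_6, so the answer is 72765/3238.

72765/3238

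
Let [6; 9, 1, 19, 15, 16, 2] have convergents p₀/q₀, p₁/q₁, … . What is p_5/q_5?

293550/48119

Using pₖ = aₖpₖ₋₁ + pₖ₋₂, qₖ = aₖqₖ₋₁ + qₖ₋₂ (with p₋₁=1, p₋₂=0, q₋₁=0, q₋₂=1):
  k=0: a=6, p=6, q=1
  k=1: a=9, p=55, q=9
  k=2: a=1, p=61, q=10
  k=3: a=19, p=1214, q=199
  k=4: a=15, p=18271, q=2995
  k=5: a=16, p=293550, q=48119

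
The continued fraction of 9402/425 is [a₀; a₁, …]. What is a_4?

9402 = 22·425 + 52   →  a_0 = 22
425 = 8·52 + 9   →  a_1 = 8
52 = 5·9 + 7   →  a_2 = 5
9 = 1·7 + 2   →  a_3 = 1
7 = 3·2 + 1   →  a_4 = 3

3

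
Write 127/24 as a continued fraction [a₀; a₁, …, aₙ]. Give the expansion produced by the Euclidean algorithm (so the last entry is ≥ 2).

127 = 5·24 + 7
24 = 3·7 + 3
7 = 2·3 + 1
3 = 3·1 + 0  (stop)
So 127/24 = [5; 3, 2, 3].

[5; 3, 2, 3]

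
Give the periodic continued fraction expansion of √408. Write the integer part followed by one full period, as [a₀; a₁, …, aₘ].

[20; 5, 40]

a₀ = ⌊√408⌋ = 20.
With m₀=0, d₀=1 and mₖ₊₁ = dₖaₖ − mₖ, dₖ₊₁ = (n − mₖ₊₁²)/dₖ, aₖ₊₁ = ⌊(a₀+mₖ₊₁)/dₖ₊₁⌋:
  k=1: m=20, d=8, a=5
  k=2: m=20, d=1, a=40
d=1 and a=2a₀=40 at k=2, so the next step gives (m, d) = (20, 8) again — its k=1 value — and the period has length 2.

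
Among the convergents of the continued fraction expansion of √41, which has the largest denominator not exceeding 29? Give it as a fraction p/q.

32/5

√41 = [6; 2, 2, 12, …] (period length 3).
Convergents:
  p_0/q_0 = 6/1
  p_1/q_1 = 13/2
  p_2/q_2 = 32/5
  p_3/q_3 = 397/62
q_2 = 5 ≤ 29 < 62 = q_3, so the answer is 32/5.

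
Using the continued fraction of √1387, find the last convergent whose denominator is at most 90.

1229/33

√1387 = [37; 4, 8, 37, 8, 4, 74, …] (period length 6).
Convergents:
  p_0/q_0 = 37/1
  p_1/q_1 = 149/4
  p_2/q_2 = 1229/33
  p_3/q_3 = 45622/1225
q_2 = 33 ≤ 90 < 1225 = q_3, so the answer is 1229/33.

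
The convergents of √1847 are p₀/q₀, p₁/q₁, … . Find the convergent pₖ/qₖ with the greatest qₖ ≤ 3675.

157037/3654

√1847 = [42; 1, 41, 1, 84, …] (period length 4).
Convergents:
  p_0/q_0 = 42/1
  p_1/q_1 = 43/1
  p_2/q_2 = 1805/42
  p_3/q_3 = 1848/43
  p_4/q_4 = 157037/3654
  p_5/q_5 = 158885/3697
q_4 = 3654 ≤ 3675 < 3697 = q_5, so the answer is 157037/3654.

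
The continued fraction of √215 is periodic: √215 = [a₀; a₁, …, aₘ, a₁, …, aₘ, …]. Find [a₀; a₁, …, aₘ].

[14; 1, 1, 1, 28]

a₀ = ⌊√215⌋ = 14.
With m₀=0, d₀=1 and mₖ₊₁ = dₖaₖ − mₖ, dₖ₊₁ = (n − mₖ₊₁²)/dₖ, aₖ₊₁ = ⌊(a₀+mₖ₊₁)/dₖ₊₁⌋:
  k=1: m=14, d=19, a=1
  k=2: m=5, d=10, a=1
  k=3: m=5, d=19, a=1
  k=4: m=14, d=1, a=28
d=1 and a=2a₀=28 at k=4, so the next step gives (m, d) = (14, 19) again — its k=1 value — and the period has length 4.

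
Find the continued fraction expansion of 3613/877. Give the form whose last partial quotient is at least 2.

3613 = 4·877 + 105
877 = 8·105 + 37
105 = 2·37 + 31
37 = 1·31 + 6
31 = 5·6 + 1
6 = 6·1 + 0  (stop)
So 3613/877 = [4; 8, 2, 1, 5, 6].

[4; 8, 2, 1, 5, 6]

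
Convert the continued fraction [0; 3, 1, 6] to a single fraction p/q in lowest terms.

Fold from the inside: start with 6/1.
  1 + 1/6 = 7/6
  3 + 6/7 = 27/7
  0 + 7/27 = 7/27

7/27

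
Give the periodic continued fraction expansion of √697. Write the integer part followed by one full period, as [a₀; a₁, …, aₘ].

a₀ = ⌊√697⌋ = 26.
With m₀=0, d₀=1 and mₖ₊₁ = dₖaₖ − mₖ, dₖ₊₁ = (n − mₖ₊₁²)/dₖ, aₖ₊₁ = ⌊(a₀+mₖ₊₁)/dₖ₊₁⌋:
  k=1: m=26, d=21, a=2
  k=2: m=16, d=21, a=2
  k=3: m=26, d=1, a=52
d=1 and a=2a₀=52 at k=3, so the next step gives (m, d) = (26, 21) again — its k=1 value — and the period has length 3.

[26; 2, 2, 52]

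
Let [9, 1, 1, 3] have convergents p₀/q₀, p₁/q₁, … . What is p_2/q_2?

19/2

Using pₖ = aₖpₖ₋₁ + pₖ₋₂, qₖ = aₖqₖ₋₁ + qₖ₋₂ (with p₋₁=1, p₋₂=0, q₋₁=0, q₋₂=1):
  k=0: a=9, p=9, q=1
  k=1: a=1, p=10, q=1
  k=2: a=1, p=19, q=2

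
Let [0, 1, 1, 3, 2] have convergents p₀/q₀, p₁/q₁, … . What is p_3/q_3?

Using pₖ = aₖpₖ₋₁ + pₖ₋₂, qₖ = aₖqₖ₋₁ + qₖ₋₂ (with p₋₁=1, p₋₂=0, q₋₁=0, q₋₂=1):
  k=0: a=0, p=0, q=1
  k=1: a=1, p=1, q=1
  k=2: a=1, p=1, q=2
  k=3: a=3, p=4, q=7

4/7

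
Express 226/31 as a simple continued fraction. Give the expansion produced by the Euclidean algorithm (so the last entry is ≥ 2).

226 = 7·31 + 9
31 = 3·9 + 4
9 = 2·4 + 1
4 = 4·1 + 0  (stop)
So 226/31 = [7; 3, 2, 4].

[7; 3, 2, 4]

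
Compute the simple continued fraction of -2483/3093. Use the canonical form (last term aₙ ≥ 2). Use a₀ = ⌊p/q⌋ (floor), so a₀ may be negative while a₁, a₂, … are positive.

[-1; 5, 14, 5, 2, 1, 2]

-2483 = -1*3093 + 610
3093 = 5*610 + 43
610 = 14*43 + 8
43 = 5*8 + 3
8 = 2*3 + 2
3 = 1*2 + 1
2 = 2*1 + 0  (stop)
So -2483/3093 = [-1; 5, 14, 5, 2, 1, 2].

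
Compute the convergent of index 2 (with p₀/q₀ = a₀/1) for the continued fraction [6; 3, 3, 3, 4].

Using pₖ = aₖpₖ₋₁ + pₖ₋₂, qₖ = aₖqₖ₋₁ + qₖ₋₂ (with p₋₁=1, p₋₂=0, q₋₁=0, q₋₂=1):
  k=0: a=6, p=6, q=1
  k=1: a=3, p=19, q=3
  k=2: a=3, p=63, q=10

63/10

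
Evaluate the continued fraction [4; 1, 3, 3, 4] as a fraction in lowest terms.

Using pₖ = aₖpₖ₋₁ + pₖ₋₂ and qₖ = aₖqₖ₋₁ + qₖ₋₂:
  k=0: a=4, p=4, q=1
  k=1: a=1, p=5, q=1
  k=2: a=3, p=19, q=4
  k=3: a=3, p=62, q=13
  k=4: a=4, p=267, q=56

267/56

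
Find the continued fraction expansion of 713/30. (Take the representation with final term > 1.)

713 = 23*30 + 23
30 = 1*23 + 7
23 = 3*7 + 2
7 = 3*2 + 1
2 = 2*1 + 0  (stop)
So 713/30 = [23; 1, 3, 3, 2].

[23; 1, 3, 3, 2]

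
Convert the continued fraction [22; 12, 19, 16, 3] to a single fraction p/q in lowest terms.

Fold from the inside: start with 3/1.
  16 + 1/3 = 49/3
  19 + 3/49 = 934/49
  12 + 49/934 = 11257/934
  22 + 934/11257 = 248588/11257

248588/11257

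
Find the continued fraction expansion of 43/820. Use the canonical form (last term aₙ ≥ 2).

[0; 19, 14, 3]

43 = 0×820 + 43
820 = 19×43 + 3
43 = 14×3 + 1
3 = 3×1 + 0  (stop)
So 43/820 = [0; 19, 14, 3].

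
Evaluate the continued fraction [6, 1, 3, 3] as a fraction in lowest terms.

88/13

Using pₖ = aₖpₖ₋₁ + pₖ₋₂ and qₖ = aₖqₖ₋₁ + qₖ₋₂:
  k=0: a=6, p=6, q=1
  k=1: a=1, p=7, q=1
  k=2: a=3, p=27, q=4
  k=3: a=3, p=88, q=13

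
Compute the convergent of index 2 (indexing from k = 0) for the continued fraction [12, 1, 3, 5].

Using pₖ = aₖpₖ₋₁ + pₖ₋₂, qₖ = aₖqₖ₋₁ + qₖ₋₂ (with p₋₁=1, p₋₂=0, q₋₁=0, q₋₂=1):
  k=0: a=12, p=12, q=1
  k=1: a=1, p=13, q=1
  k=2: a=3, p=51, q=4

51/4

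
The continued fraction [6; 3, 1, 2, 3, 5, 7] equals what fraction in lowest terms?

8835/1409

Using pₖ = aₖpₖ₋₁ + pₖ₋₂ and qₖ = aₖqₖ₋₁ + qₖ₋₂:
  k=0: a=6, p=6, q=1
  k=1: a=3, p=19, q=3
  k=2: a=1, p=25, q=4
  k=3: a=2, p=69, q=11
  k=4: a=3, p=232, q=37
  k=5: a=5, p=1229, q=196
  k=6: a=7, p=8835, q=1409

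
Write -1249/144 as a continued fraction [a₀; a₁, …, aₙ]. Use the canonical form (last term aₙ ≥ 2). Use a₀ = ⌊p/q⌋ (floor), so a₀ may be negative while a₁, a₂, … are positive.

[-9; 3, 15, 1, 2]

-1249 = -9×144 + 47
144 = 3×47 + 3
47 = 15×3 + 2
3 = 1×2 + 1
2 = 2×1 + 0  (stop)
So -1249/144 = [-9; 3, 15, 1, 2].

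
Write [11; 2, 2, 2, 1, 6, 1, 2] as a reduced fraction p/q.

4291/376

Using pₖ = aₖpₖ₋₁ + pₖ₋₂ and qₖ = aₖqₖ₋₁ + qₖ₋₂:
  k=0: a=11, p=11, q=1
  k=1: a=2, p=23, q=2
  k=2: a=2, p=57, q=5
  k=3: a=2, p=137, q=12
  k=4: a=1, p=194, q=17
  k=5: a=6, p=1301, q=114
  k=6: a=1, p=1495, q=131
  k=7: a=2, p=4291, q=376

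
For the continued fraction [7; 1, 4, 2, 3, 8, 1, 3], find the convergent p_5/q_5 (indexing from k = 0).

2462/315

Using pₖ = aₖpₖ₋₁ + pₖ₋₂, qₖ = aₖqₖ₋₁ + qₖ₋₂ (with p₋₁=1, p₋₂=0, q₋₁=0, q₋₂=1):
  k=0: a=7, p=7, q=1
  k=1: a=1, p=8, q=1
  k=2: a=4, p=39, q=5
  k=3: a=2, p=86, q=11
  k=4: a=3, p=297, q=38
  k=5: a=8, p=2462, q=315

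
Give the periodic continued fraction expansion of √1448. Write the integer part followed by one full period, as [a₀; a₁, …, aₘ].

a₀ = ⌊√1448⌋ = 38.
With m₀=0, d₀=1 and mₖ₊₁ = dₖaₖ − mₖ, dₖ₊₁ = (n − mₖ₊₁²)/dₖ, aₖ₊₁ = ⌊(a₀+mₖ₊₁)/dₖ₊₁⌋:
  k=1: m=38, d=4, a=19
  k=2: m=38, d=1, a=76
d=1 and a=2a₀=76 at k=2, so the next step gives (m, d) = (38, 4) again — its k=1 value — and the period has length 2.

[38; 19, 76]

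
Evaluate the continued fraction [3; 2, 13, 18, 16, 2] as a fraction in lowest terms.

Fold from the inside: start with 2/1.
  16 + 1/2 = 33/2
  18 + 2/33 = 596/33
  13 + 33/596 = 7781/596
  2 + 596/7781 = 16158/7781
  3 + 7781/16158 = 56255/16158

56255/16158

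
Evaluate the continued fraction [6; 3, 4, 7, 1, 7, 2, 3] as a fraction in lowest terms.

39251/6222

Fold from the inside: start with 3/1.
  2 + 1/3 = 7/3
  7 + 3/7 = 52/7
  1 + 7/52 = 59/52
  7 + 52/59 = 465/59
  4 + 59/465 = 1919/465
  3 + 465/1919 = 6222/1919
  6 + 1919/6222 = 39251/6222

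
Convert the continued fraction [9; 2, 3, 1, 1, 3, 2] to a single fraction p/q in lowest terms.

1227/130

Fold from the inside: start with 2/1.
  3 + 1/2 = 7/2
  1 + 2/7 = 9/7
  1 + 7/9 = 16/9
  3 + 9/16 = 57/16
  2 + 16/57 = 130/57
  9 + 57/130 = 1227/130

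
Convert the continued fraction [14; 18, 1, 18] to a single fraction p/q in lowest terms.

5059/360

Using pₖ = aₖpₖ₋₁ + pₖ₋₂ and qₖ = aₖqₖ₋₁ + qₖ₋₂:
  k=0: a=14, p=14, q=1
  k=1: a=18, p=253, q=18
  k=2: a=1, p=267, q=19
  k=3: a=18, p=5059, q=360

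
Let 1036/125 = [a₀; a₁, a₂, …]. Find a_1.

3

1036 = 8·125 + 36   →  a_0 = 8
125 = 3·36 + 17   →  a_1 = 3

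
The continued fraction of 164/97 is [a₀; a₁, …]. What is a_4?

3

164 = 1·97 + 67   →  a_0 = 1
97 = 1·67 + 30   →  a_1 = 1
67 = 2·30 + 7   →  a_2 = 2
30 = 4·7 + 2   →  a_3 = 4
7 = 3·2 + 1   →  a_4 = 3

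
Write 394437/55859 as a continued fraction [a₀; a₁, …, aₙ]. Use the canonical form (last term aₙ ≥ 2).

[7; 16, 3, 5, 2, 2, 19, 2]

394437 = 7·55859 + 3424
55859 = 16·3424 + 1075
3424 = 3·1075 + 199
1075 = 5·199 + 80
199 = 2·80 + 39
80 = 2·39 + 2
39 = 19·2 + 1
2 = 2·1 + 0  (stop)
So 394437/55859 = [7; 16, 3, 5, 2, 2, 19, 2].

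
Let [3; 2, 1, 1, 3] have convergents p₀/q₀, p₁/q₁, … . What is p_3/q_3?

Using pₖ = aₖpₖ₋₁ + pₖ₋₂, qₖ = aₖqₖ₋₁ + qₖ₋₂ (with p₋₁=1, p₋₂=0, q₋₁=0, q₋₂=1):
  k=0: a=3, p=3, q=1
  k=1: a=2, p=7, q=2
  k=2: a=1, p=10, q=3
  k=3: a=1, p=17, q=5

17/5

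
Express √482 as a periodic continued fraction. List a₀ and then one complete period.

[21; 1, 20, 1, 42]

a₀ = ⌊√482⌋ = 21.
With m₀=0, d₀=1 and mₖ₊₁ = dₖaₖ − mₖ, dₖ₊₁ = (n − mₖ₊₁²)/dₖ, aₖ₊₁ = ⌊(a₀+mₖ₊₁)/dₖ₊₁⌋:
  k=1: m=21, d=41, a=1
  k=2: m=20, d=2, a=20
  k=3: m=20, d=41, a=1
  k=4: m=21, d=1, a=42
d=1 and a=2a₀=42 at k=4, so the next step gives (m, d) = (21, 41) again — its k=1 value — and the period has length 4.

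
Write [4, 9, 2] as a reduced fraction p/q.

Using pₖ = aₖpₖ₋₁ + pₖ₋₂ and qₖ = aₖqₖ₋₁ + qₖ₋₂:
  k=0: a=4, p=4, q=1
  k=1: a=9, p=37, q=9
  k=2: a=2, p=78, q=19

78/19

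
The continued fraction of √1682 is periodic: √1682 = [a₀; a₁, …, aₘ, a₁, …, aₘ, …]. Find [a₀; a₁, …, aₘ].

a₀ = ⌊√1682⌋ = 41.
With m₀=0, d₀=1 and mₖ₊₁ = dₖaₖ − mₖ, dₖ₊₁ = (n − mₖ₊₁²)/dₖ, aₖ₊₁ = ⌊(a₀+mₖ₊₁)/dₖ₊₁⌋:
  k=1: m=41, d=1, a=82
d=1 and a=2a₀=82 at k=1, so the next step gives (m, d) = (41, 1) again — its k=1 value — and the period has length 1.

[41; 82]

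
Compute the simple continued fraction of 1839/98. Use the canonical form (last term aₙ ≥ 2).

[18; 1, 3, 3, 1, 5]

1839 = 18·98 + 75
98 = 1·75 + 23
75 = 3·23 + 6
23 = 3·6 + 5
6 = 1·5 + 1
5 = 5·1 + 0  (stop)
So 1839/98 = [18; 1, 3, 3, 1, 5].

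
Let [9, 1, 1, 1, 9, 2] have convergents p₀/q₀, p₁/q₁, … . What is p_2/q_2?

19/2

Using pₖ = aₖpₖ₋₁ + pₖ₋₂, qₖ = aₖqₖ₋₁ + qₖ₋₂ (with p₋₁=1, p₋₂=0, q₋₁=0, q₋₂=1):
  k=0: a=9, p=9, q=1
  k=1: a=1, p=10, q=1
  k=2: a=1, p=19, q=2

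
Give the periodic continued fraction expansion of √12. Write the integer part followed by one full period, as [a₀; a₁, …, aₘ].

a₀ = ⌊√12⌋ = 3.
With m₀=0, d₀=1 and mₖ₊₁ = dₖaₖ − mₖ, dₖ₊₁ = (n − mₖ₊₁²)/dₖ, aₖ₊₁ = ⌊(a₀+mₖ₊₁)/dₖ₊₁⌋:
  k=1: m=3, d=3, a=2
  k=2: m=3, d=1, a=6
d=1 and a=2a₀=6 at k=2, so the next step gives (m, d) = (3, 3) again — its k=1 value — and the period has length 2.

[3; 2, 6]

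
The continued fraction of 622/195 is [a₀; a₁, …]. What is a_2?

3

622 = 3·195 + 37   →  a_0 = 3
195 = 5·37 + 10   →  a_1 = 5
37 = 3·10 + 7   →  a_2 = 3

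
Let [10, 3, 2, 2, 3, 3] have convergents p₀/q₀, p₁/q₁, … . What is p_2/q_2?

Using pₖ = aₖpₖ₋₁ + pₖ₋₂, qₖ = aₖqₖ₋₁ + qₖ₋₂ (with p₋₁=1, p₋₂=0, q₋₁=0, q₋₂=1):
  k=0: a=10, p=10, q=1
  k=1: a=3, p=31, q=3
  k=2: a=2, p=72, q=7

72/7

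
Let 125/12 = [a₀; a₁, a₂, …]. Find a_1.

2

125 = 10·12 + 5   →  a_0 = 10
12 = 2·5 + 2   →  a_1 = 2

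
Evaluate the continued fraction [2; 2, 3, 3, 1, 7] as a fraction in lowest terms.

567/233

Using pₖ = aₖpₖ₋₁ + pₖ₋₂ and qₖ = aₖqₖ₋₁ + qₖ₋₂:
  k=0: a=2, p=2, q=1
  k=1: a=2, p=5, q=2
  k=2: a=3, p=17, q=7
  k=3: a=3, p=56, q=23
  k=4: a=1, p=73, q=30
  k=5: a=7, p=567, q=233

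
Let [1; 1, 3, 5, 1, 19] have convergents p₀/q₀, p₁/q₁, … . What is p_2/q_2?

Using pₖ = aₖpₖ₋₁ + pₖ₋₂, qₖ = aₖqₖ₋₁ + qₖ₋₂ (with p₋₁=1, p₋₂=0, q₋₁=0, q₋₂=1):
  k=0: a=1, p=1, q=1
  k=1: a=1, p=2, q=1
  k=2: a=3, p=7, q=4

7/4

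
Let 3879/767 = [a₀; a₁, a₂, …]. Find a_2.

2

3879 = 5·767 + 44   →  a_0 = 5
767 = 17·44 + 19   →  a_1 = 17
44 = 2·19 + 6   →  a_2 = 2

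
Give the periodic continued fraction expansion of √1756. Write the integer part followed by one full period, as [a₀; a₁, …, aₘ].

[41; 1, 9, 2, 20, 2, 9, 1, 82]

a₀ = ⌊√1756⌋ = 41.
With m₀=0, d₀=1 and mₖ₊₁ = dₖaₖ − mₖ, dₖ₊₁ = (n − mₖ₊₁²)/dₖ, aₖ₊₁ = ⌊(a₀+mₖ₊₁)/dₖ₊₁⌋:
  k=1: m=41, d=75, a=1
  k=2: m=34, d=8, a=9
  k=3: m=38, d=39, a=2
  k=4: m=40, d=4, a=20
  k=5: m=40, d=39, a=2
  k=6: m=38, d=8, a=9
  k=7: m=34, d=75, a=1
  k=8: m=41, d=1, a=82
d=1 and a=2a₀=82 at k=8, so the next step gives (m, d) = (41, 75) again — its k=1 value — and the period has length 8.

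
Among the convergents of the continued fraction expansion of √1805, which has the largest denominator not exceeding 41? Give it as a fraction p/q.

1402/33

√1805 = [42; 2, 16, 2, 84, …] (period length 4).
Convergents:
  p_0/q_0 = 42/1
  p_1/q_1 = 85/2
  p_2/q_2 = 1402/33
  p_3/q_3 = 2889/68
q_2 = 33 ≤ 41 < 68 = q_3, so the answer is 1402/33.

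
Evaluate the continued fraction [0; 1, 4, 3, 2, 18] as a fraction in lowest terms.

553/682

Fold from the inside: start with 18/1.
  2 + 1/18 = 37/18
  3 + 18/37 = 129/37
  4 + 37/129 = 553/129
  1 + 129/553 = 682/553
  0 + 553/682 = 553/682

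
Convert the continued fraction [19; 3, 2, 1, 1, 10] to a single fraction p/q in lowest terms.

Using pₖ = aₖpₖ₋₁ + pₖ₋₂ and qₖ = aₖqₖ₋₁ + qₖ₋₂:
  k=0: a=19, p=19, q=1
  k=1: a=3, p=58, q=3
  k=2: a=2, p=135, q=7
  k=3: a=1, p=193, q=10
  k=4: a=1, p=328, q=17
  k=5: a=10, p=3473, q=180

3473/180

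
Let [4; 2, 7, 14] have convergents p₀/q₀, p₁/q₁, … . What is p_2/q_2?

Using pₖ = aₖpₖ₋₁ + pₖ₋₂, qₖ = aₖqₖ₋₁ + qₖ₋₂ (with p₋₁=1, p₋₂=0, q₋₁=0, q₋₂=1):
  k=0: a=4, p=4, q=1
  k=1: a=2, p=9, q=2
  k=2: a=7, p=67, q=15

67/15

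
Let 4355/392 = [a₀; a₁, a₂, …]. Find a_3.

4355 = 11·392 + 43   →  a_0 = 11
392 = 9·43 + 5   →  a_1 = 9
43 = 8·5 + 3   →  a_2 = 8
5 = 1·3 + 2   →  a_3 = 1

1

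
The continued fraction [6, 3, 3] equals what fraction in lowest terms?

Using pₖ = aₖpₖ₋₁ + pₖ₋₂ and qₖ = aₖqₖ₋₁ + qₖ₋₂:
  k=0: a=6, p=6, q=1
  k=1: a=3, p=19, q=3
  k=2: a=3, p=63, q=10

63/10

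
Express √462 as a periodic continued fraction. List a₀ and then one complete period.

[21; 2, 42]

a₀ = ⌊√462⌋ = 21.
With m₀=0, d₀=1 and mₖ₊₁ = dₖaₖ − mₖ, dₖ₊₁ = (n − mₖ₊₁²)/dₖ, aₖ₊₁ = ⌊(a₀+mₖ₊₁)/dₖ₊₁⌋:
  k=1: m=21, d=21, a=2
  k=2: m=21, d=1, a=42
d=1 and a=2a₀=42 at k=2, so the next step gives (m, d) = (21, 21) again — its k=1 value — and the period has length 2.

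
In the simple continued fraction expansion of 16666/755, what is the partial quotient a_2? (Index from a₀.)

16666 = 22·755 + 56   →  a_0 = 22
755 = 13·56 + 27   →  a_1 = 13
56 = 2·27 + 2   →  a_2 = 2

2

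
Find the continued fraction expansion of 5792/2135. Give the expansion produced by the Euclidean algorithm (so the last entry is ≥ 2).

5792 = 2·2135 + 1522
2135 = 1·1522 + 613
1522 = 2·613 + 296
613 = 2·296 + 21
296 = 14·21 + 2
21 = 10·2 + 1
2 = 2·1 + 0  (stop)
So 5792/2135 = [2; 1, 2, 2, 14, 10, 2].

[2; 1, 2, 2, 14, 10, 2]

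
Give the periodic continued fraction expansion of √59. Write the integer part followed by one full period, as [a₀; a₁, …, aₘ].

[7; 1, 2, 7, 2, 1, 14]

a₀ = ⌊√59⌋ = 7.
With m₀=0, d₀=1 and mₖ₊₁ = dₖaₖ − mₖ, dₖ₊₁ = (n − mₖ₊₁²)/dₖ, aₖ₊₁ = ⌊(a₀+mₖ₊₁)/dₖ₊₁⌋:
  k=1: m=7, d=10, a=1
  k=2: m=3, d=5, a=2
  k=3: m=7, d=2, a=7
  k=4: m=7, d=5, a=2
  k=5: m=3, d=10, a=1
  k=6: m=7, d=1, a=14
d=1 and a=2a₀=14 at k=6, so the next step gives (m, d) = (7, 10) again — its k=1 value — and the period has length 6.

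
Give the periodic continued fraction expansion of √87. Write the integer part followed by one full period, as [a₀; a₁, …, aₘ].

[9; 3, 18]

a₀ = ⌊√87⌋ = 9.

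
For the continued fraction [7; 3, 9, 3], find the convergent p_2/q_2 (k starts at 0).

Using pₖ = aₖpₖ₋₁ + pₖ₋₂, qₖ = aₖqₖ₋₁ + qₖ₋₂ (with p₋₁=1, p₋₂=0, q₋₁=0, q₋₂=1):
  k=0: a=7, p=7, q=1
  k=1: a=3, p=22, q=3
  k=2: a=9, p=205, q=28

205/28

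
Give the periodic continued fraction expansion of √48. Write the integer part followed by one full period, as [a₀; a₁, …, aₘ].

[6; 1, 12]

a₀ = ⌊√48⌋ = 6.
With m₀=0, d₀=1 and mₖ₊₁ = dₖaₖ − mₖ, dₖ₊₁ = (n − mₖ₊₁²)/dₖ, aₖ₊₁ = ⌊(a₀+mₖ₊₁)/dₖ₊₁⌋:
  k=1: m=6, d=12, a=1
  k=2: m=6, d=1, a=12
d=1 and a=2a₀=12 at k=2, so the next step gives (m, d) = (6, 12) again — its k=1 value — and the period has length 2.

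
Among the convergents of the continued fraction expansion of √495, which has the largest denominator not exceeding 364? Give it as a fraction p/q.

√495 = [22; 4, 44, …] (period length 2).
Convergents:
  p_0/q_0 = 22/1
  p_1/q_1 = 89/4
  p_2/q_2 = 3938/177
  p_3/q_3 = 15841/712
q_2 = 177 ≤ 364 < 712 = q_3, so the answer is 3938/177.

3938/177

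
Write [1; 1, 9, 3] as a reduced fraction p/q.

Using pₖ = aₖpₖ₋₁ + pₖ₋₂ and qₖ = aₖqₖ₋₁ + qₖ₋₂:
  k=0: a=1, p=1, q=1
  k=1: a=1, p=2, q=1
  k=2: a=9, p=19, q=10
  k=3: a=3, p=59, q=31

59/31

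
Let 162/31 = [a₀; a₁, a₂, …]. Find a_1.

4

162 = 5·31 + 7   →  a_0 = 5
31 = 4·7 + 3   →  a_1 = 4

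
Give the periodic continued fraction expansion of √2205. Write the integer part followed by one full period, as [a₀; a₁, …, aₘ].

a₀ = ⌊√2205⌋ = 46.
With m₀=0, d₀=1 and mₖ₊₁ = dₖaₖ − mₖ, dₖ₊₁ = (n − mₖ₊₁²)/dₖ, aₖ₊₁ = ⌊(a₀+mₖ₊₁)/dₖ₊₁⌋:
  k=1: m=46, d=89, a=1
  k=2: m=43, d=4, a=22
  k=3: m=45, d=45, a=2
  k=4: m=45, d=4, a=22
  k=5: m=43, d=89, a=1
  k=6: m=46, d=1, a=92
d=1 and a=2a₀=92 at k=6, so the next step gives (m, d) = (46, 89) again — its k=1 value — and the period has length 6.

[46; 1, 22, 2, 22, 1, 92]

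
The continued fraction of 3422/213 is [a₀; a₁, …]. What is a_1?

3422 = 16·213 + 14   →  a_0 = 16
213 = 15·14 + 3   →  a_1 = 15

15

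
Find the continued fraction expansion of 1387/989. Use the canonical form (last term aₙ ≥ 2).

[1; 2, 2, 16, 12]

1387 = 1×989 + 398
989 = 2×398 + 193
398 = 2×193 + 12
193 = 16×12 + 1
12 = 12×1 + 0  (stop)
So 1387/989 = [1; 2, 2, 16, 12].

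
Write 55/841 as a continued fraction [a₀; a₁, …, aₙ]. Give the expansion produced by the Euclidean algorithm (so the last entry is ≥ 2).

[0; 15, 3, 2, 3, 2]

55 = 0×841 + 55
841 = 15×55 + 16
55 = 3×16 + 7
16 = 2×7 + 2
7 = 3×2 + 1
2 = 2×1 + 0  (stop)
So 55/841 = [0; 15, 3, 2, 3, 2].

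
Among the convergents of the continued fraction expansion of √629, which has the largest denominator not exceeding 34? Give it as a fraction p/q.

√629 = [25; 12, 1, 1, 12, 50, …] (period length 5).
Convergents:
  p_0/q_0 = 25/1
  p_1/q_1 = 301/12
  p_2/q_2 = 326/13
  p_3/q_3 = 627/25
  p_4/q_4 = 7850/313
q_3 = 25 ≤ 34 < 313 = q_4, so the answer is 627/25.

627/25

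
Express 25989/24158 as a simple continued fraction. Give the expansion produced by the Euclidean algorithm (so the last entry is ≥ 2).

25989 = 1·24158 + 1831
24158 = 13·1831 + 355
1831 = 5·355 + 56
355 = 6·56 + 19
56 = 2·19 + 18
19 = 1·18 + 1
18 = 18·1 + 0  (stop)
So 25989/24158 = [1; 13, 5, 6, 2, 1, 18].

[1; 13, 5, 6, 2, 1, 18]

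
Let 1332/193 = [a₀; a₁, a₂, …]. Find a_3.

6

1332 = 6·193 + 174   →  a_0 = 6
193 = 1·174 + 19   →  a_1 = 1
174 = 9·19 + 3   →  a_2 = 9
19 = 6·3 + 1   →  a_3 = 6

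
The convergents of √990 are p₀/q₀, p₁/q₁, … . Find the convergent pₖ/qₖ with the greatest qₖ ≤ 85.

√990 = [31; 2, 6, 2, 62, …] (period length 4).
Convergents:
  p_0/q_0 = 31/1
  p_1/q_1 = 63/2
  p_2/q_2 = 409/13
  p_3/q_3 = 881/28
  p_4/q_4 = 55031/1749
q_3 = 28 ≤ 85 < 1749 = q_4, so the answer is 881/28.

881/28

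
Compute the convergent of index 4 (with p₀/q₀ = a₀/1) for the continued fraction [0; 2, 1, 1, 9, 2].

Using pₖ = aₖpₖ₋₁ + pₖ₋₂, qₖ = aₖqₖ₋₁ + qₖ₋₂ (with p₋₁=1, p₋₂=0, q₋₁=0, q₋₂=1):
  k=0: a=0, p=0, q=1
  k=1: a=2, p=1, q=2
  k=2: a=1, p=1, q=3
  k=3: a=1, p=2, q=5
  k=4: a=9, p=19, q=48

19/48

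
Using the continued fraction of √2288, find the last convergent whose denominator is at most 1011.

27504/575

√2288 = [47; 1, 4, 1, 94, …] (period length 4).
Convergents:
  p_0/q_0 = 47/1
  p_1/q_1 = 48/1
  p_2/q_2 = 239/5
  p_3/q_3 = 287/6
  p_4/q_4 = 27217/569
  p_5/q_5 = 27504/575
  p_6/q_6 = 137233/2869
q_5 = 575 ≤ 1011 < 2869 = q_6, so the answer is 27504/575.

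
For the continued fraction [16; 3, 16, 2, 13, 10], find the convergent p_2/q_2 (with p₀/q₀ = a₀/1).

Using pₖ = aₖpₖ₋₁ + pₖ₋₂, qₖ = aₖqₖ₋₁ + qₖ₋₂ (with p₋₁=1, p₋₂=0, q₋₁=0, q₋₂=1):
  k=0: a=16, p=16, q=1
  k=1: a=3, p=49, q=3
  k=2: a=16, p=800, q=49

800/49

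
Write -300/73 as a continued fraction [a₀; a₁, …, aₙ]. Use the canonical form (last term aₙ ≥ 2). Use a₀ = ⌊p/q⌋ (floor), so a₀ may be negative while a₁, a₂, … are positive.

[-5; 1, 8, 8]

-300 = -5×73 + 65
73 = 1×65 + 8
65 = 8×8 + 1
8 = 8×1 + 0  (stop)
So -300/73 = [-5; 1, 8, 8].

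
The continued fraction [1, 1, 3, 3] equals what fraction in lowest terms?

Using pₖ = aₖpₖ₋₁ + pₖ₋₂ and qₖ = aₖqₖ₋₁ + qₖ₋₂:
  k=0: a=1, p=1, q=1
  k=1: a=1, p=2, q=1
  k=2: a=3, p=7, q=4
  k=3: a=3, p=23, q=13

23/13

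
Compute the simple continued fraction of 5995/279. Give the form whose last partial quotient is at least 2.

5995 = 21·279 + 136
279 = 2·136 + 7
136 = 19·7 + 3
7 = 2·3 + 1
3 = 3·1 + 0  (stop)
So 5995/279 = [21; 2, 19, 2, 3].

[21; 2, 19, 2, 3]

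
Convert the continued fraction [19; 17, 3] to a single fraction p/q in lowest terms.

Using pₖ = aₖpₖ₋₁ + pₖ₋₂ and qₖ = aₖqₖ₋₁ + qₖ₋₂:
  k=0: a=19, p=19, q=1
  k=1: a=17, p=324, q=17
  k=2: a=3, p=991, q=52

991/52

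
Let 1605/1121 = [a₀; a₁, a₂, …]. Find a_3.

6

1605 = 1·1121 + 484   →  a_0 = 1
1121 = 2·484 + 153   →  a_1 = 2
484 = 3·153 + 25   →  a_2 = 3
153 = 6·25 + 3   →  a_3 = 6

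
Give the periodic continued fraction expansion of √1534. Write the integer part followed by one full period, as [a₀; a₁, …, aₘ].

a₀ = ⌊√1534⌋ = 39.
With m₀=0, d₀=1 and mₖ₊₁ = dₖaₖ − mₖ, dₖ₊₁ = (n − mₖ₊₁²)/dₖ, aₖ₊₁ = ⌊(a₀+mₖ₊₁)/dₖ₊₁⌋:
  k=1: m=39, d=13, a=6
  k=2: m=39, d=1, a=78
d=1 and a=2a₀=78 at k=2, so the next step gives (m, d) = (39, 13) again — its k=1 value — and the period has length 2.

[39; 6, 78]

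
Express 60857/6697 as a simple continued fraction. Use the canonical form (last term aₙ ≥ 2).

[9; 11, 2, 7, 5, 2, 3]

60857 = 9×6697 + 584
6697 = 11×584 + 273
584 = 2×273 + 38
273 = 7×38 + 7
38 = 5×7 + 3
7 = 2×3 + 1
3 = 3×1 + 0  (stop)
So 60857/6697 = [9; 11, 2, 7, 5, 2, 3].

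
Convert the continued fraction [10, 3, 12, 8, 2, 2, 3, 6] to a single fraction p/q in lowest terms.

Using pₖ = aₖpₖ₋₁ + pₖ₋₂ and qₖ = aₖqₖ₋₁ + qₖ₋₂:
  k=0: a=10, p=10, q=1
  k=1: a=3, p=31, q=3
  k=2: a=12, p=382, q=37
  k=3: a=8, p=3087, q=299
  k=4: a=2, p=6556, q=635
  k=5: a=2, p=16199, q=1569
  k=6: a=3, p=55153, q=5342
  k=7: a=6, p=347117, q=33621

347117/33621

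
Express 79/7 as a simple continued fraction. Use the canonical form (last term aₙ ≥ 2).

79 = 11·7 + 2
7 = 3·2 + 1
2 = 2·1 + 0  (stop)
So 79/7 = [11; 3, 2].

[11; 3, 2]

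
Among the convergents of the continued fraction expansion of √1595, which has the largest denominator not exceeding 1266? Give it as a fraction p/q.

50441/1263

√1595 = [39; 1, 14, 1, 78, …] (period length 4).
Convergents:
  p_0/q_0 = 39/1
  p_1/q_1 = 40/1
  p_2/q_2 = 599/15
  p_3/q_3 = 639/16
  p_4/q_4 = 50441/1263
  p_5/q_5 = 51080/1279
q_4 = 1263 ≤ 1266 < 1279 = q_5, so the answer is 50441/1263.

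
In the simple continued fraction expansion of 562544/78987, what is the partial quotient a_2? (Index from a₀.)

5

562544 = 7·78987 + 9635   →  a_0 = 7
78987 = 8·9635 + 1907   →  a_1 = 8
9635 = 5·1907 + 100   →  a_2 = 5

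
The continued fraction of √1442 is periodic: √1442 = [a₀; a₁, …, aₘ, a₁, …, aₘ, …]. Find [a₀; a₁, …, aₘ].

a₀ = ⌊√1442⌋ = 37.
With m₀=0, d₀=1 and mₖ₊₁ = dₖaₖ − mₖ, dₖ₊₁ = (n − mₖ₊₁²)/dₖ, aₖ₊₁ = ⌊(a₀+mₖ₊₁)/dₖ₊₁⌋:
  k=1: m=37, d=73, a=1
  k=2: m=36, d=2, a=36
  k=3: m=36, d=73, a=1
  k=4: m=37, d=1, a=74
d=1 and a=2a₀=74 at k=4, so the next step gives (m, d) = (37, 73) again — its k=1 value — and the period has length 4.

[37; 1, 36, 1, 74]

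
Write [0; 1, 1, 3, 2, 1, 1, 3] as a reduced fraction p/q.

79/140

Fold from the inside: start with 3/1.
  1 + 1/3 = 4/3
  1 + 3/4 = 7/4
  2 + 4/7 = 18/7
  3 + 7/18 = 61/18
  1 + 18/61 = 79/61
  1 + 61/79 = 140/79
  0 + 79/140 = 79/140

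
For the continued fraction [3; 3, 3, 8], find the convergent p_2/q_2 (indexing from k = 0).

Using pₖ = aₖpₖ₋₁ + pₖ₋₂, qₖ = aₖqₖ₋₁ + qₖ₋₂ (with p₋₁=1, p₋₂=0, q₋₁=0, q₋₂=1):
  k=0: a=3, p=3, q=1
  k=1: a=3, p=10, q=3
  k=2: a=3, p=33, q=10

33/10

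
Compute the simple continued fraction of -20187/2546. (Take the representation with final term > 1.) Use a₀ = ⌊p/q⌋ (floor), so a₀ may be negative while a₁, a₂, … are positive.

[-8; 14, 15, 12]

-20187 = -8×2546 + 181
2546 = 14×181 + 12
181 = 15×12 + 1
12 = 12×1 + 0  (stop)
So -20187/2546 = [-8; 14, 15, 12].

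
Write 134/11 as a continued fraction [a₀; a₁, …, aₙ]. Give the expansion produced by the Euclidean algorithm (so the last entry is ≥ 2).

134 = 12×11 + 2
11 = 5×2 + 1
2 = 2×1 + 0  (stop)
So 134/11 = [12; 5, 2].

[12; 5, 2]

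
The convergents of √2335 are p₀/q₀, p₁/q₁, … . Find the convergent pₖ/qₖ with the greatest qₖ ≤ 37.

1353/28

√2335 = [48; 3, 9, 3, 96, …] (period length 4).
Convergents:
  p_0/q_0 = 48/1
  p_1/q_1 = 145/3
  p_2/q_2 = 1353/28
  p_3/q_3 = 4204/87
q_2 = 28 ≤ 37 < 87 = q_3, so the answer is 1353/28.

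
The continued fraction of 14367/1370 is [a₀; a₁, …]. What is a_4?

1

14367 = 10·1370 + 667   →  a_0 = 10
1370 = 2·667 + 36   →  a_1 = 2
667 = 18·36 + 19   →  a_2 = 18
36 = 1·19 + 17   →  a_3 = 1
19 = 1·17 + 2   →  a_4 = 1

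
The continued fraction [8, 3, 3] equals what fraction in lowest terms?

Fold from the inside: start with 3/1.
  3 + 1/3 = 10/3
  8 + 3/10 = 83/10

83/10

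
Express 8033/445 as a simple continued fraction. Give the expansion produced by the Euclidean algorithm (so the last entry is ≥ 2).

8033 = 18*445 + 23
445 = 19*23 + 8
23 = 2*8 + 7
8 = 1*7 + 1
7 = 7*1 + 0  (stop)
So 8033/445 = [18; 19, 2, 1, 7].

[18; 19, 2, 1, 7]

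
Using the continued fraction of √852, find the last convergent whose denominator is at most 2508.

36749/1259

√852 = [29; 5, 3, 2, 4, 2, 3, 5, 58, …] (period length 8).
Convergents:
  p_0/q_0 = 29/1
  p_1/q_1 = 146/5
  p_2/q_2 = 467/16
  p_3/q_3 = 1080/37
  p_4/q_4 = 4787/164
  p_5/q_5 = 10654/365
  p_6/q_6 = 36749/1259
  p_7/q_7 = 194399/6660
q_6 = 1259 ≤ 2508 < 6660 = q_7, so the answer is 36749/1259.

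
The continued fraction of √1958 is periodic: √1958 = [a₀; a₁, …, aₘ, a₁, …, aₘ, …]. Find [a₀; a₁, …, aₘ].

[44; 4, 88]

a₀ = ⌊√1958⌋ = 44.
With m₀=0, d₀=1 and mₖ₊₁ = dₖaₖ − mₖ, dₖ₊₁ = (n − mₖ₊₁²)/dₖ, aₖ₊₁ = ⌊(a₀+mₖ₊₁)/dₖ₊₁⌋:
  k=1: m=44, d=22, a=4
  k=2: m=44, d=1, a=88
d=1 and a=2a₀=88 at k=2, so the next step gives (m, d) = (44, 22) again — its k=1 value — and the period has length 2.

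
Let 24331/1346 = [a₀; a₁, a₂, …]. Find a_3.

1

24331 = 18·1346 + 103   →  a_0 = 18
1346 = 13·103 + 7   →  a_1 = 13
103 = 14·7 + 5   →  a_2 = 14
7 = 1·5 + 2   →  a_3 = 1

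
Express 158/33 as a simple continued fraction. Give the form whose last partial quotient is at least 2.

[4; 1, 3, 1, 2, 2]

158 = 4·33 + 26
33 = 1·26 + 7
26 = 3·7 + 5
7 = 1·5 + 2
5 = 2·2 + 1
2 = 2·1 + 0  (stop)
So 158/33 = [4; 1, 3, 1, 2, 2].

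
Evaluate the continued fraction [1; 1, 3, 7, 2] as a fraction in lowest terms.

109/62

Fold from the inside: start with 2/1.
  7 + 1/2 = 15/2
  3 + 2/15 = 47/15
  1 + 15/47 = 62/47
  1 + 47/62 = 109/62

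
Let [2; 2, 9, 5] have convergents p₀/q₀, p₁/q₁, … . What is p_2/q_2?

Using pₖ = aₖpₖ₋₁ + pₖ₋₂, qₖ = aₖqₖ₋₁ + qₖ₋₂ (with p₋₁=1, p₋₂=0, q₋₁=0, q₋₂=1):
  k=0: a=2, p=2, q=1
  k=1: a=2, p=5, q=2
  k=2: a=9, p=47, q=19

47/19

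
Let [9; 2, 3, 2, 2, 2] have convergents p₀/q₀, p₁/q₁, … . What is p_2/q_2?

Using pₖ = aₖpₖ₋₁ + pₖ₋₂, qₖ = aₖqₖ₋₁ + qₖ₋₂ (with p₋₁=1, p₋₂=0, q₋₁=0, q₋₂=1):
  k=0: a=9, p=9, q=1
  k=1: a=2, p=19, q=2
  k=2: a=3, p=66, q=7

66/7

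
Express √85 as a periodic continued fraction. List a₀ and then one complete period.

[9; 4, 1, 1, 4, 18]

a₀ = ⌊√85⌋ = 9.
With m₀=0, d₀=1 and mₖ₊₁ = dₖaₖ − mₖ, dₖ₊₁ = (n − mₖ₊₁²)/dₖ, aₖ₊₁ = ⌊(a₀+mₖ₊₁)/dₖ₊₁⌋:
  k=1: m=9, d=4, a=4
  k=2: m=7, d=9, a=1
  k=3: m=2, d=9, a=1
  k=4: m=7, d=4, a=4
  k=5: m=9, d=1, a=18
d=1 and a=2a₀=18 at k=5, so the next step gives (m, d) = (9, 4) again — its k=1 value — and the period has length 5.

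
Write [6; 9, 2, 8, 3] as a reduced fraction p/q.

Fold from the inside: start with 3/1.
  8 + 1/3 = 25/3
  2 + 3/25 = 53/25
  9 + 25/53 = 502/53
  6 + 53/502 = 3065/502

3065/502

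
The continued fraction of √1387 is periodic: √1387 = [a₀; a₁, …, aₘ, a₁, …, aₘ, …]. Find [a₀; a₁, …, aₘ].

a₀ = ⌊√1387⌋ = 37.

[37; 4, 8, 37, 8, 4, 74]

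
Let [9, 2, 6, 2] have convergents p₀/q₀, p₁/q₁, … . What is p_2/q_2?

123/13

Using pₖ = aₖpₖ₋₁ + pₖ₋₂, qₖ = aₖqₖ₋₁ + qₖ₋₂ (with p₋₁=1, p₋₂=0, q₋₁=0, q₋₂=1):
  k=0: a=9, p=9, q=1
  k=1: a=2, p=19, q=2
  k=2: a=6, p=123, q=13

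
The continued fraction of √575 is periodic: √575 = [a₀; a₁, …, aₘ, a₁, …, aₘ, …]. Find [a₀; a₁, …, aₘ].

a₀ = ⌊√575⌋ = 23.
With m₀=0, d₀=1 and mₖ₊₁ = dₖaₖ − mₖ, dₖ₊₁ = (n − mₖ₊₁²)/dₖ, aₖ₊₁ = ⌊(a₀+mₖ₊₁)/dₖ₊₁⌋:
  k=1: m=23, d=46, a=1
  k=2: m=23, d=1, a=46
d=1 and a=2a₀=46 at k=2, so the next step gives (m, d) = (23, 46) again — its k=1 value — and the period has length 2.

[23; 1, 46]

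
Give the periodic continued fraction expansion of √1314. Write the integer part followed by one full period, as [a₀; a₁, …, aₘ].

[36; 4, 72]

a₀ = ⌊√1314⌋ = 36.
With m₀=0, d₀=1 and mₖ₊₁ = dₖaₖ − mₖ, dₖ₊₁ = (n − mₖ₊₁²)/dₖ, aₖ₊₁ = ⌊(a₀+mₖ₊₁)/dₖ₊₁⌋:
  k=1: m=36, d=18, a=4
  k=2: m=36, d=1, a=72
d=1 and a=2a₀=72 at k=2, so the next step gives (m, d) = (36, 18) again — its k=1 value — and the period has length 2.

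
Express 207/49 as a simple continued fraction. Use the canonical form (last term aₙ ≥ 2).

207 = 4×49 + 11
49 = 4×11 + 5
11 = 2×5 + 1
5 = 5×1 + 0  (stop)
So 207/49 = [4; 4, 2, 5].

[4; 4, 2, 5]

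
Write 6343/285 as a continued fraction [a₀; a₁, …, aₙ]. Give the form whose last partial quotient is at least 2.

6343 = 22×285 + 73
285 = 3×73 + 66
73 = 1×66 + 7
66 = 9×7 + 3
7 = 2×3 + 1
3 = 3×1 + 0  (stop)
So 6343/285 = [22; 3, 1, 9, 2, 3].

[22; 3, 1, 9, 2, 3]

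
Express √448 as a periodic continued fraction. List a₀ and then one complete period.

a₀ = ⌊√448⌋ = 21.
With m₀=0, d₀=1 and mₖ₊₁ = dₖaₖ − mₖ, dₖ₊₁ = (n − mₖ₊₁²)/dₖ, aₖ₊₁ = ⌊(a₀+mₖ₊₁)/dₖ₊₁⌋:
  k=1: m=21, d=7, a=6
  k=2: m=21, d=1, a=42
d=1 and a=2a₀=42 at k=2, so the next step gives (m, d) = (21, 7) again — its k=1 value — and the period has length 2.

[21; 6, 42]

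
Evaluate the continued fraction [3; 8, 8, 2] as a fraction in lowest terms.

Using pₖ = aₖpₖ₋₁ + pₖ₋₂ and qₖ = aₖqₖ₋₁ + qₖ₋₂:
  k=0: a=3, p=3, q=1
  k=1: a=8, p=25, q=8
  k=2: a=8, p=203, q=65
  k=3: a=2, p=431, q=138

431/138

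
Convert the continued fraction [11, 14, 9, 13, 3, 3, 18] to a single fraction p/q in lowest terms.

3450569/311680

Fold from the inside: start with 18/1.
  3 + 1/18 = 55/18
  3 + 18/55 = 183/55
  13 + 55/183 = 2434/183
  9 + 183/2434 = 22089/2434
  14 + 2434/22089 = 311680/22089
  11 + 22089/311680 = 3450569/311680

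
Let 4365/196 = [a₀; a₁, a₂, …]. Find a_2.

4365 = 22·196 + 53   →  a_0 = 22
196 = 3·53 + 37   →  a_1 = 3
53 = 1·37 + 16   →  a_2 = 1

1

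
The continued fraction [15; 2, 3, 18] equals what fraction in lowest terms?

Fold from the inside: start with 18/1.
  3 + 1/18 = 55/18
  2 + 18/55 = 128/55
  15 + 55/128 = 1975/128

1975/128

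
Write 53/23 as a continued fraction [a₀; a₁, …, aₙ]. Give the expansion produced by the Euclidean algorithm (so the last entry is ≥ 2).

[2; 3, 3, 2]

53 = 2×23 + 7
23 = 3×7 + 2
7 = 3×2 + 1
2 = 2×1 + 0  (stop)
So 53/23 = [2; 3, 3, 2].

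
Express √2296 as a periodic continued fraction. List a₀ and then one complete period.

a₀ = ⌊√2296⌋ = 47.

[47; 1, 10, 1, 94]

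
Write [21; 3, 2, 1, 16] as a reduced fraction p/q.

3557/167

Using pₖ = aₖpₖ₋₁ + pₖ₋₂ and qₖ = aₖqₖ₋₁ + qₖ₋₂:
  k=0: a=21, p=21, q=1
  k=1: a=3, p=64, q=3
  k=2: a=2, p=149, q=7
  k=3: a=1, p=213, q=10
  k=4: a=16, p=3557, q=167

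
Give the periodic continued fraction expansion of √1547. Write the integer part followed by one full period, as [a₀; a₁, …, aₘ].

a₀ = ⌊√1547⌋ = 39.
With m₀=0, d₀=1 and mₖ₊₁ = dₖaₖ − mₖ, dₖ₊₁ = (n − mₖ₊₁²)/dₖ, aₖ₊₁ = ⌊(a₀+mₖ₊₁)/dₖ₊₁⌋:
  k=1: m=39, d=26, a=3
  k=2: m=39, d=1, a=78
d=1 and a=2a₀=78 at k=2, so the next step gives (m, d) = (39, 26) again — its k=1 value — and the period has length 2.

[39; 3, 78]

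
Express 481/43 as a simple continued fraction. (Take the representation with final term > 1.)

481 = 11·43 + 8
43 = 5·8 + 3
8 = 2·3 + 2
3 = 1·2 + 1
2 = 2·1 + 0  (stop)
So 481/43 = [11; 5, 2, 1, 2].

[11; 5, 2, 1, 2]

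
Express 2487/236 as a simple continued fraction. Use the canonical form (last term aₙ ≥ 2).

[10; 1, 1, 6, 18]

2487 = 10·236 + 127
236 = 1·127 + 109
127 = 1·109 + 18
109 = 6·18 + 1
18 = 18·1 + 0  (stop)
So 2487/236 = [10; 1, 1, 6, 18].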